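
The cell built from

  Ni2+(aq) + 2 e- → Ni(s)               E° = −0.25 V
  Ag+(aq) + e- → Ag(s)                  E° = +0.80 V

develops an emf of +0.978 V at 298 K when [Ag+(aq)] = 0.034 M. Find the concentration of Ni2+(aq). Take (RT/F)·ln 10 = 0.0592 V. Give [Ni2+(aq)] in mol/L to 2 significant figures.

0.31 M

The Ag⁺/Ag couple has the larger reduction potential, so it is the cathode: E°cell = +0.80 − (−0.25) = +1.05 V and n = 2.
Rearranging E = E° − (0.0592/n)·log Q gives log Q = 2(+1.05 − (+0.978))/0.0592 = 2.432.
The balanced reaction is 2 Ag+(aq) + Ni(s) → 2 Ag(s) + Ni2+(aq), so Q = [Ni2+(aq)] / [Ag+(aq)]^2.
Solving for the unknown gives log [Ni2+(aq)] = −0.505, so [Ni2+(aq)] ≈ 0.31 M.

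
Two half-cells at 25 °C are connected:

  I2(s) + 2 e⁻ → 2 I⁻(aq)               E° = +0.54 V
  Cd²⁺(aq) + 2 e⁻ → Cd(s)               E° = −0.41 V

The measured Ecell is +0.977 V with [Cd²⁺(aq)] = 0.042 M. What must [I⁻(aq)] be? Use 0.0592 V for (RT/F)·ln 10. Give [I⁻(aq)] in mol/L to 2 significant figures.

1.7 M

I₂/I⁻ is the cathode (higher E°); E°cell = +0.54 − (−0.41) = +0.95 V with n = 2.
Rearranging E = E° − (0.0592/n)·log Q gives log Q = 2(+0.95 − (+0.977))/0.0592 = −0.912.
Balancing electrons gives I2(s) + Cd(s) → 2 I⁻(aq) + Cd²⁺(aq); thus Q = [I⁻(aq)]^2·[Cd²⁺(aq)].
Isolating [I⁻(aq)] in Q = 10^{−0.912} yields log [I⁻(aq)] = 0.232, i.e. 1.7 M.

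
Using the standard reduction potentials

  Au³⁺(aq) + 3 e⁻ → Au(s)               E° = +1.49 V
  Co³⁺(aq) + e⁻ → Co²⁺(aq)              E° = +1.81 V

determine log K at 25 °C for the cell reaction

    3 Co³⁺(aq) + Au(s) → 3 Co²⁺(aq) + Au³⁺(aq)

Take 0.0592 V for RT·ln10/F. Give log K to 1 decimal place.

The Co³⁺/Co²⁺ couple is reduced (cathode); E°cell = +1.81 − (+1.49) = +0.32 V with n = 3.
At equilibrium E = 0, so log K = nE°cell / 0.0592 = (3)(+0.32) / 0.0592 = 16.2.

log K = 16.2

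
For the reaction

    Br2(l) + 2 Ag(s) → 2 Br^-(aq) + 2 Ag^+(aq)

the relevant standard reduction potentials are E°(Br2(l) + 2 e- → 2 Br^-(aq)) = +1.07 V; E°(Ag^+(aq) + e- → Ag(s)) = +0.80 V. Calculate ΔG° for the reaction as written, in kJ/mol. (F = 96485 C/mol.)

In the reaction as written Br2(l) is reduced, so the Br₂/Br⁻ couple is the cathode and Ag⁺/Ag is the anode.
E°cell = +1.07 − (+0.80) = +0.27 V; balancing electrons gives n = 2.
ΔG° = −nFE°cell = −(2)(96485)(+0.27) J/mol = −52.1 kJ/mol.

−52.1 kJ/mol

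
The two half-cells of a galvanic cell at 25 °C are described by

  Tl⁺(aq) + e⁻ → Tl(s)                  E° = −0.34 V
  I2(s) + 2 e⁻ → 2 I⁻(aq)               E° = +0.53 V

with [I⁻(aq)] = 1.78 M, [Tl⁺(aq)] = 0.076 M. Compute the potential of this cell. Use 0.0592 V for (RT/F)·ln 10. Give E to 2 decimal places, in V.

The I₂/I⁻ couple has the more positive E°, so it is the cathode; Tl⁺/Tl is the anode.
E°cell = E°cat − E°an = +0.53 − (−0.34) = +0.87 V; n = 2.
Balancing gives I2(s) + 2 Tl(s) → 2 I⁻(aq) + 2 Tl⁺(aq); hence Q = [I⁻(aq)]^2·[Tl⁺(aq)]^2 = 0.0183 (log Q = −1.738).
E = E° − (0.0592/n)·log Q = +0.87 − (0.0592/2)(−1.738) = +0.92 V.

+0.92 V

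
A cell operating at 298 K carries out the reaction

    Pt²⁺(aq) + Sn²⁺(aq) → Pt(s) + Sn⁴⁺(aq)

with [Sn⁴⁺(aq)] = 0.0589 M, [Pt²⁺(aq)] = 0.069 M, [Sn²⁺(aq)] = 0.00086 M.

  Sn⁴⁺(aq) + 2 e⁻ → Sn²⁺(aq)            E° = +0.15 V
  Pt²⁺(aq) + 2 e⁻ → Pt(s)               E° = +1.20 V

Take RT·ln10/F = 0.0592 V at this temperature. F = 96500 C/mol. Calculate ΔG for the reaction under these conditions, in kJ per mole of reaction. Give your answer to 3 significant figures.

−186 kJ/mol

With Pt²⁺/Pt reduced at the cathode, E°cell = +1.20 − (+0.15) = +1.05 V and n = 2.
Q = [Sn⁴⁺(aq)] / ([Pt²⁺(aq)]·[Sn²⁺(aq)]) = 993, so log Q = 2.997 and E = +1.05 − (0.0592/2)(2.997) = +0.9613 V.
Finally ΔG = −nFE = −(2)(96500 C/mol)(+0.9613 V) = −186 kJ/mol.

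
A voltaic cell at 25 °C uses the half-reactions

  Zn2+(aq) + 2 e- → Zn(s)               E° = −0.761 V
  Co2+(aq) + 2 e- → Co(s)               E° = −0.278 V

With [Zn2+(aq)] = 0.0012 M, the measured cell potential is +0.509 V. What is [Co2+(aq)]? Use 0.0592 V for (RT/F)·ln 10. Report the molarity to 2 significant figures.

0.0091 M

Co²⁺/Co is the cathode (higher E°); E°cell = −0.278 − (−0.761) = +0.483 V with n = 2.
Since E = E° − (0.0592/n)·log Q, log Q = n(E° − E)/0.0592 = −0.878.
Balancing electrons gives Co2+(aq) + Zn(s) → Co(s) + Zn2+(aq); thus Q = [Zn2+(aq)] / [Co2+(aq)].
Substituting the known concentrations and solving, log [Co2+(aq)] = −2.043 and [Co2+(aq)] = 0.0091 M.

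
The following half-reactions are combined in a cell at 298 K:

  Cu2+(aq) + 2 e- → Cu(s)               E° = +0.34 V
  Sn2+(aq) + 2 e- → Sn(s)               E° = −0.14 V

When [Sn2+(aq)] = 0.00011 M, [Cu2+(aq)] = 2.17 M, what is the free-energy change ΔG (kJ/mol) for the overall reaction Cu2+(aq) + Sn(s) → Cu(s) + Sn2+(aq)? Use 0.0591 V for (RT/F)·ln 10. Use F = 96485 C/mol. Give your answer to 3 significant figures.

−117 kJ/mol

With Cu²⁺/Cu reduced at the cathode, E°cell = +0.34 − (−0.14) = +0.48 V and n = 2.
Q = [Sn2+(aq)] / [Cu2+(aq)] = 5.07×10^−5, so log Q = −4.295 and E = +0.48 − (0.0591/2)(−4.295) = +0.6069 V.
Finally ΔG = −nFE = −(2)(96485 C/mol)(+0.6069 V) = −117 kJ/mol.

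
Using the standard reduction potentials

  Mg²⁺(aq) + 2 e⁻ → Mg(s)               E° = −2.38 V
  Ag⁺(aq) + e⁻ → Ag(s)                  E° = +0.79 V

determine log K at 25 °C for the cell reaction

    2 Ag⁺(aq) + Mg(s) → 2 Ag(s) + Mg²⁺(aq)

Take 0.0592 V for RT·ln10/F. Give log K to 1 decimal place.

log K = 107.1

The Ag⁺/Ag couple is reduced (cathode); E°cell = +0.79 − (−2.38) = +3.17 V with n = 2.
At equilibrium E = 0, so log K = nE°cell / 0.0592 = (2)(+3.17) / 0.0592 = 107.1.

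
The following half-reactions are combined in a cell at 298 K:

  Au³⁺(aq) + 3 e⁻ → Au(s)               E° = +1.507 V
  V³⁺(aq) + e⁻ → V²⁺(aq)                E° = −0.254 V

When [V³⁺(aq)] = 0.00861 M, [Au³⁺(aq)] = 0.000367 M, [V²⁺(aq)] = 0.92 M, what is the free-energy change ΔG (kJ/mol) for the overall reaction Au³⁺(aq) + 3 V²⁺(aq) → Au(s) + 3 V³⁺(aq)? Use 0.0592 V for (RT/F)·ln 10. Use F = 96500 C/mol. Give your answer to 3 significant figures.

With Au³⁺/Au reduced at the cathode, E°cell = +1.507 − (−0.254) = +1.761 V and n = 3.
Here Q = [V³⁺(aq)]^3 / ([Au³⁺(aq)]·[V²⁺(aq)]^3) = 0.00223 (log Q = −2.651), giving E = +1.761 − (0.0592/3)·(−2.651) = +1.8133 V.
Finally ΔG = −nFE = −(3)(96500 C/mol)(+1.8133 V) = −525 kJ/mol.

−525 kJ/mol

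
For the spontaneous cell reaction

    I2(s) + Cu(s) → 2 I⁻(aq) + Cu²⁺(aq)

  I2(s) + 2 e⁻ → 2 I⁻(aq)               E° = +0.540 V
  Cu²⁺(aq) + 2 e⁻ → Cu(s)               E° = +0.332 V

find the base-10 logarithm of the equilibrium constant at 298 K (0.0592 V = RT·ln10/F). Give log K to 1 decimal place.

log K = 7.0

The I₂/I⁻ couple is reduced (cathode); E°cell = +0.540 − (+0.332) = +0.208 V with n = 2.
At equilibrium E = 0, so log K = nE°cell / 0.0592 = (2)(+0.208) / 0.0592 = 7.0.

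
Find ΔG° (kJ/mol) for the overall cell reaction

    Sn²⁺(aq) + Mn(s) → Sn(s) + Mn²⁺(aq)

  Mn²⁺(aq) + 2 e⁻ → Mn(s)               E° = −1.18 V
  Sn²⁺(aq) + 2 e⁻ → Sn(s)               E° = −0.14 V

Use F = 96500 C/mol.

−201 kJ/mol

In the reaction as written Sn²⁺(aq) is reduced, so the Sn²⁺/Sn couple is the cathode and Mn²⁺/Mn is the anode.
E°cell = −0.14 − (−1.18) = +1.04 V; balancing electrons gives n = 2.
ΔG° = −nFE°cell = −(2)(96500)(+1.04) J/mol = −201 kJ/mol.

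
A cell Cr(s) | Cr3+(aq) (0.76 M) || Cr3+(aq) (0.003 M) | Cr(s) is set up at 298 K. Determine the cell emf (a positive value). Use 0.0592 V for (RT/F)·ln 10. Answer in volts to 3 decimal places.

0.047 V

For a concentration cell E°cell = 0, since both electrodes use the same couple.
The compartment with the higher Cr3+(aq) concentration (0.76 M) acts as the cathode; ions are reduced there and produced at the dilute (0.003 M) anode.
With n = 3, Ecell = −(0.0592/3)·log([dilute]/[conc]) = −(0.0592/3)·log(0.003/0.76) = +0.047 V.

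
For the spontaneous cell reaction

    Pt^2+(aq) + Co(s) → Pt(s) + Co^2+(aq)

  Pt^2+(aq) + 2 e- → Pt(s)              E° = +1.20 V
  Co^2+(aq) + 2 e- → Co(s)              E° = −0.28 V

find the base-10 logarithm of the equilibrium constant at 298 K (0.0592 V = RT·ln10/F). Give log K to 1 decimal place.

log K = 50.0

The Pt²⁺/Pt couple is reduced (cathode); E°cell = +1.20 − (−0.28) = +1.48 V with n = 2.
At equilibrium E = 0, so log K = nE°cell / 0.0592 = (2)(+1.48) / 0.0592 = 50.0.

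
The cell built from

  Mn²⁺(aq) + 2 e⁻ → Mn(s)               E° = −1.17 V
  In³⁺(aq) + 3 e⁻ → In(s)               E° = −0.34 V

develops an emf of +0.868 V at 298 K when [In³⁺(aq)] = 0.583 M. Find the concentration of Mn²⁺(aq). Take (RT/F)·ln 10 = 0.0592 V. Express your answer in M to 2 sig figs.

0.036 M

In³⁺/In is the cathode (higher E°); E°cell = −0.34 − (−1.17) = +0.83 V with n = 6.
Since E = E° − (0.0592/n)·log Q, log Q = n(E° − E)/0.0592 = −3.851.
Balancing electrons gives 2 In³⁺(aq) + 3 Mn(s) → 2 In(s) + 3 Mn²⁺(aq); thus Q = [Mn²⁺(aq)]^3 / [In³⁺(aq)]^2.
Substituting the known concentrations and solving, log [Mn²⁺(aq)] = −1.440 and [Mn²⁺(aq)] = 0.036 M.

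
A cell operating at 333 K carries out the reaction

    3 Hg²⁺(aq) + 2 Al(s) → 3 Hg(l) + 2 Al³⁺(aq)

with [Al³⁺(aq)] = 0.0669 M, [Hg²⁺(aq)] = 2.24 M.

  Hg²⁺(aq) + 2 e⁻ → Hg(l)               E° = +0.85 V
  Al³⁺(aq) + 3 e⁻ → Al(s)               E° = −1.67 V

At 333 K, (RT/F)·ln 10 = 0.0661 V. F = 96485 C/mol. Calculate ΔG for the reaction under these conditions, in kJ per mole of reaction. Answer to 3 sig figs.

−1480 kJ/mol

The standard cell potential is +0.85 − (−1.67) = +2.52 V, with n = 6 electrons in the balanced equation.
Here Q = [Al³⁺(aq)]^2 / [Hg²⁺(aq)]^3 = 0.000398 (log Q = −3.400), giving E = +2.52 − (0.0661/6)·(−3.400) = +2.5575 V.
Finally ΔG = −nFE = −(6)(96485 C/mol)(+2.5575 V) = −1480 kJ/mol.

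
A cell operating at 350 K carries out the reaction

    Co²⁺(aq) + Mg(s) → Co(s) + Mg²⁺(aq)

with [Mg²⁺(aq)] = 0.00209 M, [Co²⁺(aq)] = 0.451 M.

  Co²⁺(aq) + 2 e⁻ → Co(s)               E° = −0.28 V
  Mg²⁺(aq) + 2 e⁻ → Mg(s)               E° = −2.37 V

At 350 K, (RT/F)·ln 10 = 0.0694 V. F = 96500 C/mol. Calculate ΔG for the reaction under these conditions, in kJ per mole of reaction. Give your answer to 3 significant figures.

−419 kJ/mol

With Co²⁺/Co reduced at the cathode, E°cell = −0.28 − (−2.37) = +2.09 V and n = 2.
The reaction quotient is [Mg²⁺(aq)] / [Co²⁺(aq)] = 0.00463; by Nernst, E = +2.09 − (0.0694/2)(−2.334) = +2.1710 V.
Then ΔG = −nFE = −2 × 96500 × +2.1710 J/mol = −419 kJ/mol.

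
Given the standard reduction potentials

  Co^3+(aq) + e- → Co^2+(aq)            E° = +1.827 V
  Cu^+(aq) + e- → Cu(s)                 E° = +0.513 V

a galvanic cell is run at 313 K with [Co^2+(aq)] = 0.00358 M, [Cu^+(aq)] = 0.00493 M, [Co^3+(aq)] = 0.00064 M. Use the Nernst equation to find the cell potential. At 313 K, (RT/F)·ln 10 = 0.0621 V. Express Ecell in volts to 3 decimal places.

+1.411 V

Co³⁺/Co²⁺ is reduced (cathode, E° = +1.827 V) and Cu⁺/Cu is oxidized (anode).
E°cell = E°cat − E°an = +1.827 − (+0.513) = +1.314 V; n = 1.
For the overall reaction Co^3+(aq) + Cu(s) → Co^2+(aq) + Cu^+(aq), Q = ([Co^2+(aq)]·[Cu^+(aq)]) / [Co^3+(aq)] = 0.0276, giving log Q = −1.559.
E = E° − (0.0621/n)·log Q = +1.314 − (0.0621/1)(−1.559) = +1.411 V.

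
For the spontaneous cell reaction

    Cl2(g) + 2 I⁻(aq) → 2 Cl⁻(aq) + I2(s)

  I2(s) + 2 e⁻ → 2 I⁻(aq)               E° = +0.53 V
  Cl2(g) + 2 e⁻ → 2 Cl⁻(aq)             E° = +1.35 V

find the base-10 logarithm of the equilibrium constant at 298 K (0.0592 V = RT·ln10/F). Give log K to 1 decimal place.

The Cl₂/Cl⁻ couple is reduced (cathode); E°cell = +1.35 − (+0.53) = +0.82 V with n = 2.
At equilibrium E = 0, so log K = nE°cell / 0.0592 = (2)(+0.82) / 0.0592 = 27.7.

log K = 27.7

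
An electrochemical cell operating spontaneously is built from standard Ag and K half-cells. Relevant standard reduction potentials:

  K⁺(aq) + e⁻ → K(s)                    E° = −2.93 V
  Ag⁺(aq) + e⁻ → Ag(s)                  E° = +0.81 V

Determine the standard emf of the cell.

Of the two couples in this cell, the one with the more positive reduction potential is reduced at the cathode: here that is Ag⁺/Ag (+0.81 V); K⁺/K (−2.93 V) is the anode.
E°cell = E°(cathode) − E°(anode) = +0.81 − (−2.93) = +3.74 V.

+3.74 V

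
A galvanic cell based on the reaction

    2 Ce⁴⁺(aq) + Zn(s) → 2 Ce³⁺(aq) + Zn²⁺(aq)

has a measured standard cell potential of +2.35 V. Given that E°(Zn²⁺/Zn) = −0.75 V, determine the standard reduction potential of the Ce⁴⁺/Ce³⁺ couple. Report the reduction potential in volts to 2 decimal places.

In the reaction as written the Ce⁴⁺/Ce³⁺ couple is reduced (cathode) and Zn²⁺/Zn is oxidized (anode), so E°cell = E°(Ce⁴⁺/Ce³⁺) − E°(Zn²⁺/Zn).
E°(Ce⁴⁺/Ce³⁺) = E°cell + E°(anode) = +2.35 + (−0.75) = +1.60 V.

+1.60 V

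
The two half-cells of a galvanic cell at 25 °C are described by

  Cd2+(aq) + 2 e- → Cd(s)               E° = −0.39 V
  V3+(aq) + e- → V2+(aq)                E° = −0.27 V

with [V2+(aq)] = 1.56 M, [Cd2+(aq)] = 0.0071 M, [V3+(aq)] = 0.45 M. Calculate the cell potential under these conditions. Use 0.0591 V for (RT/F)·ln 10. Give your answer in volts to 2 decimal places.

Since E°(V³⁺/V²⁺) > E°(Cd²⁺/Cd), V³⁺/V²⁺ serves as the cathode.
E°cell = −0.27 − (−0.39) = +0.12 V, with n = 2 electrons transferred.
Balancing gives 2 V3+(aq) + Cd(s) → 2 V2+(aq) + Cd2+(aq); hence Q = ([V2+(aq)]^2·[Cd2+(aq)]) / [V3+(aq)]^2 = 0.0853 (log Q = −1.069).
By the Nernst equation, E = +0.12 − (0.0591/2)·(−1.069) = +0.15 V.

+0.15 V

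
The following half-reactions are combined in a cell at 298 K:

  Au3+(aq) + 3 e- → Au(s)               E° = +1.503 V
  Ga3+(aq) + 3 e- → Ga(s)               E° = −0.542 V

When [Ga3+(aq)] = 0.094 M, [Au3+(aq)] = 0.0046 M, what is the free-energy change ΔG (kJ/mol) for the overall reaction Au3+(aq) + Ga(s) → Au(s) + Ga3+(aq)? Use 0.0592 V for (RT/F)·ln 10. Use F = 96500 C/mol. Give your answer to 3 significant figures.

The standard cell potential is +1.503 − (−0.542) = +2.045 V, with n = 3 electrons in the balanced equation.
Here Q = [Ga3+(aq)] / [Au3+(aq)] = 20.4 (log Q = 1.310), giving E = +2.045 − (0.0592/3)·(1.310) = +2.0191 V.
Finally ΔG = −nFE = −(3)(96500 C/mol)(+2.0191 V) = −585 kJ/mol.

−585 kJ/mol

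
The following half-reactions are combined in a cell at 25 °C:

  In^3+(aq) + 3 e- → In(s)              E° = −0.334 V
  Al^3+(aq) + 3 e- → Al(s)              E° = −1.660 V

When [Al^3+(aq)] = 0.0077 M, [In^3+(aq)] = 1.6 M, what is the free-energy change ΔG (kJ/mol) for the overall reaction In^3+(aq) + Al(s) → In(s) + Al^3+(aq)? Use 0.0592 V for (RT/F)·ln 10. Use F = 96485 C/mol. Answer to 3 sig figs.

With In³⁺/In reduced at the cathode, E°cell = −0.334 − (−1.660) = +1.326 V and n = 3.
Q = [Al^3+(aq)] / [In^3+(aq)] = 0.00481, so log Q = −2.318 and E = +1.326 − (0.0592/3)(−2.318) = +1.3717 V.
Finally ΔG = −nFE = −(3)(96485 C/mol)(+1.3717 V) = −397 kJ/mol.

−397 kJ/mol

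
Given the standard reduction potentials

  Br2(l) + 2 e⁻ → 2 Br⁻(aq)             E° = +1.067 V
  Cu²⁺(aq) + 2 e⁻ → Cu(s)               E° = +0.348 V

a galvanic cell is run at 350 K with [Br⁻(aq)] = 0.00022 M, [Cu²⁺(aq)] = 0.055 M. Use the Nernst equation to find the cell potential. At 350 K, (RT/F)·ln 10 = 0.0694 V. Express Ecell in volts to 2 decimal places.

Br₂/Br⁻ is reduced (cathode, E° = +1.067 V) and Cu²⁺/Cu is oxidized (anode).
E°cell = +1.067 − (+0.348) = +0.719 V, with n = 2 electrons transferred.
For the overall reaction Br2(l) + Cu(s) → 2 Br⁻(aq) + Cu²⁺(aq), Q = [Br⁻(aq)]^2·[Cu²⁺(aq)] = 2.66×10^−9, giving log Q = −8.575.
E = E° − (0.0694/n)·log Q = +0.719 − (0.0694/2)(−8.575) = +1.02 V.

+1.02 V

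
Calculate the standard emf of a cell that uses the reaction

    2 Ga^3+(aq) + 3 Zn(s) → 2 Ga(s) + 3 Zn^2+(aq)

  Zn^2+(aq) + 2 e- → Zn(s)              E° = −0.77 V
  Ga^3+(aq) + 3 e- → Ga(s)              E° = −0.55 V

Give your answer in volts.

+0.22 V

In the reaction as written, Ga^3+(aq) is reduced (cathode) and Zn^2+(aq) is produced by oxidation at the anode.
E°cell = E°(cathode) − E°(anode) = −0.55 − (−0.77) = +0.22 V.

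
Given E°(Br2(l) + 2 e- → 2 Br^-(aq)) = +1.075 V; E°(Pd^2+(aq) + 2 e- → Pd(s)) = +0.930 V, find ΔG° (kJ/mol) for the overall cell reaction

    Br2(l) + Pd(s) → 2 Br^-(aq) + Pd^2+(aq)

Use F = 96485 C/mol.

−28.0 kJ/mol

In the reaction as written Br2(l) is reduced, so the Br₂/Br⁻ couple is the cathode and Pd²⁺/Pd is the anode.
E°cell = +1.075 − (+0.930) = +0.145 V; balancing electrons gives n = 2.
ΔG° = −nFE°cell = −(2)(96485)(+0.145) J/mol = −28.0 kJ/mol.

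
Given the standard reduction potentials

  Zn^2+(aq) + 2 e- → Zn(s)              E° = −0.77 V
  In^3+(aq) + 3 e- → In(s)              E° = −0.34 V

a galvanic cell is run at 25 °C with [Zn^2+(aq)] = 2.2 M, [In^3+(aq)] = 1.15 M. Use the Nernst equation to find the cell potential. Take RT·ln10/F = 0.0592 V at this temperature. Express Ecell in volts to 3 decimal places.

+0.421 V

Since E°(In³⁺/In) > E°(Zn²⁺/Zn), In³⁺/In serves as the cathode.
E°cell = −0.34 − (−0.77) = +0.43 V, with n = 6 electrons transferred.
The balanced reaction is 2 In^3+(aq) + 3 Zn(s) → 2 In(s) + 3 Zn^2+(aq), so Q = [Zn^2+(aq)]^3 / [In^3+(aq)]^2 = 8.05 and log Q = 0.906.
E = E° − (0.0592/n)·log Q = +0.43 − (0.0592/6)(0.906) = +0.421 V.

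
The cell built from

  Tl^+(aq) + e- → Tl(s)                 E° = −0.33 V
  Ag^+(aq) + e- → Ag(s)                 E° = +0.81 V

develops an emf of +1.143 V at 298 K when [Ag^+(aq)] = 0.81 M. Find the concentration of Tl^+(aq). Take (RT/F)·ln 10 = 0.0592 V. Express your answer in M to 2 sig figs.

0.72 M

With Ag⁺/Ag at the cathode and Tl⁺/Tl at the anode, E°cell = +0.81 − (−0.33) = +1.14 V (n = 1).
Rearranging E = E° − (0.0592/n)·log Q gives log Q = 1(+1.14 − (+1.143))/0.0592 = −0.051.
Balancing electrons gives Ag^+(aq) + Tl(s) → Ag(s) + Tl^+(aq); thus Q = [Tl^+(aq)] / [Ag^+(aq)].
Isolating [Tl^+(aq)] in Q = 10^{−0.051} yields log [Tl^+(aq)] = −0.143, i.e. 0.72 M.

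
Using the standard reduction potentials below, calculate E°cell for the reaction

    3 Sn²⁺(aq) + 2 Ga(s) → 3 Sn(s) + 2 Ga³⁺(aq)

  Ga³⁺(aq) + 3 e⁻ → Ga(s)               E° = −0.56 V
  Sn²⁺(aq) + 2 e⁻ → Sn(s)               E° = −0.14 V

In the reaction as written, Sn²⁺(aq) is reduced (cathode) and Ga³⁺(aq) is produced by oxidation at the anode.
E°cell = E°(cathode) − E°(anode) = −0.14 − (−0.56) = +0.42 V.

+0.42 V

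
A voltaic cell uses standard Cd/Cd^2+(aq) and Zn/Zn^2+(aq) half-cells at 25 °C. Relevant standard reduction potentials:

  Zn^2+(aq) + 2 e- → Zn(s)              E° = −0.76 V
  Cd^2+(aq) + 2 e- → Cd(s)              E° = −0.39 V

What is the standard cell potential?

+0.37 V

The Cd²⁺/Cd couple has the higher E°, so Cd ion is reduced (cathode) and Zn is oxidized (anode).
E°cell = E°(cathode) − E°(anode) = −0.39 − (−0.76) = +0.37 V.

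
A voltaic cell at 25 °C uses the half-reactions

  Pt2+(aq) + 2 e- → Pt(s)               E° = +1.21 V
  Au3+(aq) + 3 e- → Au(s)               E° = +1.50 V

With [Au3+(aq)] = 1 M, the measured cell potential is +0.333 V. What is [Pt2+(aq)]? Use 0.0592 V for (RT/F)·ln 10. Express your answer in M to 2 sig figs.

0.035 M

Au³⁺/Au is the cathode (higher E°); E°cell = +1.50 − (+1.21) = +0.29 V with n = 6.
Since E = E° − (0.0592/n)·log Q, log Q = n(E° − E)/0.0592 = −4.358.
Balancing electrons gives 2 Au3+(aq) + 3 Pt(s) → 2 Au(s) + 3 Pt2+(aq); thus Q = [Pt2+(aq)]^3 / [Au3+(aq)]^2.
Isolating [Pt2+(aq)] in Q = 10^{−4.358} yields log [Pt2+(aq)] = −1.453, i.e. 0.035 M.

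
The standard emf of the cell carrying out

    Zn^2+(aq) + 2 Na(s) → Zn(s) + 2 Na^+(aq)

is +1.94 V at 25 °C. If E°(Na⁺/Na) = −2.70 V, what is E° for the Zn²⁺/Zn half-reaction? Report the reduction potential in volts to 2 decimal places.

−0.76 V

In the reaction as written the Zn²⁺/Zn couple is reduced (cathode) and Na⁺/Na is oxidized (anode), so E°cell = E°(Zn²⁺/Zn) − E°(Na⁺/Na).
E°(Zn²⁺/Zn) = E°cell + E°(anode) = +1.94 + (−2.70) = −0.76 V.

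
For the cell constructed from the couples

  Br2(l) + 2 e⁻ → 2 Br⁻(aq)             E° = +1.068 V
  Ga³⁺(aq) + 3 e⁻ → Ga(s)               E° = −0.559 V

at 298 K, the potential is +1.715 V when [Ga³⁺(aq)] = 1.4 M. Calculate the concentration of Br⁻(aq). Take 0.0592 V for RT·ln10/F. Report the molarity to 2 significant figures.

With Br₂/Br⁻ at the cathode and Ga³⁺/Ga at the anode, E°cell = +1.068 − (−0.559) = +1.627 V (n = 6).
Rearranging E = E° − (0.0592/n)·log Q gives log Q = 6(+1.627 − (+1.715))/0.0592 = −8.919.
Balancing electrons gives 3 Br2(l) + 2 Ga(s) → 6 Br⁻(aq) + 2 Ga³⁺(aq); thus Q = [Br⁻(aq)]^6·[Ga³⁺(aq)]^2.
Substituting the known concentrations and solving, log [Br⁻(aq)] = −1.535 and [Br⁻(aq)] = 0.029 M.

0.029 M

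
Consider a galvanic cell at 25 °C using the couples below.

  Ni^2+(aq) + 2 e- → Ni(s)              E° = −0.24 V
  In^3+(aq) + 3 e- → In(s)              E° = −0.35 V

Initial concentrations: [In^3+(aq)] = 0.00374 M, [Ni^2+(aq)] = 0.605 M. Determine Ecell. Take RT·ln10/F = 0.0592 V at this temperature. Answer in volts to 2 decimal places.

Since E°(Ni²⁺/Ni) > E°(In³⁺/In), Ni²⁺/Ni serves as the cathode.
E°cell = −0.24 − (−0.35) = +0.11 V, with n = 6 electrons transferred.
Balancing gives 3 Ni^2+(aq) + 2 In(s) → 3 Ni(s) + 2 In^3+(aq); hence Q = [In^3+(aq)]^2 / [Ni^2+(aq)]^3 = 6.32×10^−5 (log Q = −4.200).
Applying E = E° − (RT ln10/nF)·log Q gives +0.11 − (0.0592/6)(−4.200) = +0.15 V.

+0.15 V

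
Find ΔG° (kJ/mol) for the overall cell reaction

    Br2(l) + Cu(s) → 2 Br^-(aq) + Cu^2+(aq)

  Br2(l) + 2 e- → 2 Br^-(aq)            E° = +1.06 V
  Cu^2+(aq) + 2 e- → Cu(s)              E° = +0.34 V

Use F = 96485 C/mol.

In the reaction as written Br2(l) is reduced, so the Br₂/Br⁻ couple is the cathode and Cu²⁺/Cu is the anode.
E°cell = +1.06 − (+0.34) = +0.72 V; balancing electrons gives n = 2.
ΔG° = −nFE°cell = −(2)(96485)(+0.72) J/mol = −139 kJ/mol.

−139 kJ/mol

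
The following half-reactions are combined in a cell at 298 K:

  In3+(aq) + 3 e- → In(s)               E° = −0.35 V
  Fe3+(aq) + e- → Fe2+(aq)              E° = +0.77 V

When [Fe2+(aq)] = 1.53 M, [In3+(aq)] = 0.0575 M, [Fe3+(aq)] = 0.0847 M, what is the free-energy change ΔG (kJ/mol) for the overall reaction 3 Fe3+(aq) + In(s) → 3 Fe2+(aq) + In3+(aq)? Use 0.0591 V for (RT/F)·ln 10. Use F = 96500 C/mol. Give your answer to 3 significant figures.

E°cell = +0.77 − (−0.35) = +1.12 V; the balanced reaction transfers n = 3 electrons.
Q = ([Fe2+(aq)]^3·[In3+(aq)]) / [Fe3+(aq)]^3 = 339, so log Q = 2.530 and E = +1.12 − (0.0591/3)(2.530) = +1.0702 V.
Finally ΔG = −nFE = −(3)(96500 C/mol)(+1.0702 V) = −310 kJ/mol.

−310 kJ/mol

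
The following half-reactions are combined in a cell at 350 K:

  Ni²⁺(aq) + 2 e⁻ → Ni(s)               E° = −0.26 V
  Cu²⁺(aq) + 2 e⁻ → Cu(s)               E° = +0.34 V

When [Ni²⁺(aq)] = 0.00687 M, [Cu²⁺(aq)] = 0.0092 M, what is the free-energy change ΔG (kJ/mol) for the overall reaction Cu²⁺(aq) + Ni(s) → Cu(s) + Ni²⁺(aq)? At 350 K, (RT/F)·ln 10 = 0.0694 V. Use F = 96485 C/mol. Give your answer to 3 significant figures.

With Cu²⁺/Cu reduced at the cathode, E°cell = +0.34 − (−0.26) = +0.60 V and n = 2.
Here Q = [Ni²⁺(aq)] / [Cu²⁺(aq)] = 0.747 (log Q = −0.127), giving E = +0.60 − (0.0694/2)·(−0.127) = +0.6044 V.
Then ΔG = −nFE = −2 × 96485 × +0.6044 J/mol = −117 kJ/mol.

−117 kJ/mol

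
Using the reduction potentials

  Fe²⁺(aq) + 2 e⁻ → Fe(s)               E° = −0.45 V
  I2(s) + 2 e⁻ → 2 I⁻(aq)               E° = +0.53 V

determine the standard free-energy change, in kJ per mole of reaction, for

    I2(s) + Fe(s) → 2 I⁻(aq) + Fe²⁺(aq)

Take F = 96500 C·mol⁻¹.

In the reaction as written I2(s) is reduced, so the I₂/I⁻ couple is the cathode and Fe²⁺/Fe is the anode.
E°cell = +0.53 − (−0.45) = +0.98 V; balancing electrons gives n = 2.
ΔG° = −nFE°cell = −(2)(96500)(+0.98) J/mol = −189 kJ/mol.

−189 kJ/mol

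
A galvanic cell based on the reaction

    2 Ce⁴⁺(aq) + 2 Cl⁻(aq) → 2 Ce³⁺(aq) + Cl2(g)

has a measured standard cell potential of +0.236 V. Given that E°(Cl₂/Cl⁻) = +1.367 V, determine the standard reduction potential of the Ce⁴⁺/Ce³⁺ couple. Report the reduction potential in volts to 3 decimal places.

In the reaction as written the Ce⁴⁺/Ce³⁺ couple is reduced (cathode) and Cl₂/Cl⁻ is oxidized (anode), so E°cell = E°(Ce⁴⁺/Ce³⁺) − E°(Cl₂/Cl⁻).
E°(Ce⁴⁺/Ce³⁺) = E°cell + E°(anode) = +0.236 + (+1.367) = +1.603 V.

+1.603 V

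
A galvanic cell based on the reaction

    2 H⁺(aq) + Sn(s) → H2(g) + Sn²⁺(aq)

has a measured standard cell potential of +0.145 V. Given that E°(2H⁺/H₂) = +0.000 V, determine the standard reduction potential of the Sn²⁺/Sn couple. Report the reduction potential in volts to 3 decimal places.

−0.145 V

In the reaction as written the 2H⁺/H₂ couple is reduced (cathode) and Sn²⁺/Sn is oxidized (anode), so E°cell = E°(2H⁺/H₂) − E°(Sn²⁺/Sn).
E°(Sn²⁺/Sn) = E°(cathode) − E°cell = +0.000 − (+0.145) = −0.145 V.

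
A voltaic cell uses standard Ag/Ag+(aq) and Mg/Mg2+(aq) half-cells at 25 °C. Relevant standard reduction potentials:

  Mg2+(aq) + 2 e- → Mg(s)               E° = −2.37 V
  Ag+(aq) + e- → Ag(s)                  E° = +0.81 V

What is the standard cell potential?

+3.18 V

Of the two couples in this cell, the one with the more positive reduction potential is reduced at the cathode: here that is Ag⁺/Ag (+0.81 V); Mg²⁺/Mg (−2.37 V) is the anode.
E°cell = E°(cathode) − E°(anode) = +0.81 − (−2.37) = +3.18 V.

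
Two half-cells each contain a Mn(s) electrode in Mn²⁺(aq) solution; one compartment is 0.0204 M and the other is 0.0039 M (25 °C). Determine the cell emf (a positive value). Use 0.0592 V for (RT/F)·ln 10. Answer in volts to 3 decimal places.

0.021 V

For a concentration cell E°cell = 0, since both electrodes use the same couple.
The compartment with the higher Mn²⁺(aq) concentration (0.0204 M) acts as the cathode; ions are reduced there and produced at the dilute (0.0039 M) anode.
With n = 2, Ecell = −(0.0592/2)·log([dilute]/[conc]) = −(0.0592/2)·log(0.0039/0.0204) = +0.021 V.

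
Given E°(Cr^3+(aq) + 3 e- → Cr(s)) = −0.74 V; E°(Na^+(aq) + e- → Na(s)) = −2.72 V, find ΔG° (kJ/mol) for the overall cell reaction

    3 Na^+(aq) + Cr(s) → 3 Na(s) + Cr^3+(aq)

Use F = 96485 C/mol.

+573 kJ/mol

In the reaction as written Na^+(aq) is reduced, so the Na⁺/Na couple is the cathode and Cr³⁺/Cr is the anode.
E°cell = −2.72 − (−0.74) = −1.98 V; balancing electrons gives n = 3.
ΔG° = −nFE°cell = −(3)(96485)(−1.98) J/mol = +573 kJ/mol.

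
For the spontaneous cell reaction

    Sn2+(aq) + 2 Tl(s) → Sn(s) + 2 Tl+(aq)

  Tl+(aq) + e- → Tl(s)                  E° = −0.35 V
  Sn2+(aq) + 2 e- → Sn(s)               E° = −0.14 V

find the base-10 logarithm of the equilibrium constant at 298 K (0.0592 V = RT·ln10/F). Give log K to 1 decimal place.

log K = 7.1

The Sn²⁺/Sn couple is reduced (cathode); E°cell = −0.14 − (−0.35) = +0.21 V with n = 2.
At equilibrium E = 0, so log K = nE°cell / 0.0592 = (2)(+0.21) / 0.0592 = 7.1.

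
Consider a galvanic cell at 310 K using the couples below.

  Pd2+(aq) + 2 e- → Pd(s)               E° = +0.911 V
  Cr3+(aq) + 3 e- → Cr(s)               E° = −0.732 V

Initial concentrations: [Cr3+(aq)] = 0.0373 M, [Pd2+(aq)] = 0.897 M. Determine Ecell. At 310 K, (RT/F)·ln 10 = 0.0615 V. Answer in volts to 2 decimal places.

+1.67 V

The Pd²⁺/Pd couple has the more positive E°, so it is the cathode; Cr³⁺/Cr is the anode.
E°cell = E°cat − E°an = +0.911 − (−0.732) = +1.643 V; n = 6.
Balancing gives 3 Pd2+(aq) + 2 Cr(s) → 3 Pd(s) + 2 Cr3+(aq); hence Q = [Cr3+(aq)]^2 / [Pd2+(aq)]^3 = 0.00193 (log Q = −2.715).
Applying E = E° − (RT ln10/nF)·log Q gives +1.643 − (0.0615/6)(−2.715) = +1.67 V.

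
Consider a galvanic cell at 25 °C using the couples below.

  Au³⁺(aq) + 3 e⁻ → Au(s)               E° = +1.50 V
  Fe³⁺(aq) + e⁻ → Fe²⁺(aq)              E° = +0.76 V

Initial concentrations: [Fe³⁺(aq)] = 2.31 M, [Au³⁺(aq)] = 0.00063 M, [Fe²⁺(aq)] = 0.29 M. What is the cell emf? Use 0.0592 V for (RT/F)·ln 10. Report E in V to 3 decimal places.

Since E°(Au³⁺/Au) > E°(Fe³⁺/Fe²⁺), Au³⁺/Au serves as the cathode.
E°cell = +1.50 − (+0.76) = +0.74 V, with n = 3 electrons transferred.
Balancing gives Au³⁺(aq) + 3 Fe²⁺(aq) → Au(s) + 3 Fe³⁺(aq); hence Q = [Fe³⁺(aq)]^3 / ([Au³⁺(aq)]·[Fe²⁺(aq)]^3) = 8.02×10^5 (log Q = 5.904).
E = E° − (0.0592/n)·log Q = +0.74 − (0.0592/3)(5.904) = +0.623 V.

+0.623 V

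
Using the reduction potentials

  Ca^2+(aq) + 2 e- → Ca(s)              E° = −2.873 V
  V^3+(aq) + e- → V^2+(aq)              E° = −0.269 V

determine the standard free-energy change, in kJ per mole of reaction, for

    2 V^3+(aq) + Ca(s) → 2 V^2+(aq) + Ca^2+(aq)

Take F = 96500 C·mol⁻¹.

−503 kJ/mol

In the reaction as written V^3+(aq) is reduced, so the V³⁺/V²⁺ couple is the cathode and Ca²⁺/Ca is the anode.
E°cell = −0.269 − (−2.873) = +2.604 V; balancing electrons gives n = 2.
ΔG° = −nFE°cell = −(2)(96500)(+2.604) J/mol = −503 kJ/mol.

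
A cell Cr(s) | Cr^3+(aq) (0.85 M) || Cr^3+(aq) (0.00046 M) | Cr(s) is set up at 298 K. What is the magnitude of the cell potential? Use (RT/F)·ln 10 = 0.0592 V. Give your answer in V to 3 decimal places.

For a concentration cell E°cell = 0, since both electrodes use the same couple.
The compartment with the higher Cr^3+(aq) concentration (0.85 M) acts as the cathode; ions are reduced there and produced at the dilute (0.00046 M) anode.
With n = 3, Ecell = −(0.0592/3)·log([dilute]/[conc]) = −(0.0592/3)·log(0.00046/0.85) = +0.064 V.

0.064 V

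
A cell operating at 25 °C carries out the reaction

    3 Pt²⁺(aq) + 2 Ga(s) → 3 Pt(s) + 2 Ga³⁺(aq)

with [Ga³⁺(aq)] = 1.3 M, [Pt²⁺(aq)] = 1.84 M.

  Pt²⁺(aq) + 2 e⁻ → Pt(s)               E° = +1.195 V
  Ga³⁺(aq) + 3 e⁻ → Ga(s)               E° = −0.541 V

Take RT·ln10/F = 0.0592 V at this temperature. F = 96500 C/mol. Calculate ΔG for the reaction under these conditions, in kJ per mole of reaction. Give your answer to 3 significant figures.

E°cell = +1.195 − (−0.541) = +1.736 V; the balanced reaction transfers n = 6 electrons.
The reaction quotient is [Ga³⁺(aq)]^2 / [Pt²⁺(aq)]^3 = 0.271; by Nernst, E = +1.736 − (0.0592/6)(−0.567) = +1.7416 V.
Finally ΔG = −nFE = −(6)(96500 C/mol)(+1.7416 V) = −1010 kJ/mol.

−1010 kJ/mol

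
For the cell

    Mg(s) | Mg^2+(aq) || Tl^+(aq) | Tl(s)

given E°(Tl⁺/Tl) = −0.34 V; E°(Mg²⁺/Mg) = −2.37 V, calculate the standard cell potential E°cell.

+2.03 V

By convention the left-hand electrode in cell notation is the anode (oxidation) and the right-hand electrode is the cathode (reduction).
E°cell = E°(right) − E°(left) = −0.34 − (−2.37) = +2.03 V.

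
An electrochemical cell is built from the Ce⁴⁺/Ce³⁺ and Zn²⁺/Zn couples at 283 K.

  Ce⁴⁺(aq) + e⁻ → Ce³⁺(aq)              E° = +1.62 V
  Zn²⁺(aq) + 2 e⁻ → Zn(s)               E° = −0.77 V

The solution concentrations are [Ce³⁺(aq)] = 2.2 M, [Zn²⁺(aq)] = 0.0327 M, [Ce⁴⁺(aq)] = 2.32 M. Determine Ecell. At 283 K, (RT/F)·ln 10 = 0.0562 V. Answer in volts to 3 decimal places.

The Ce⁴⁺/Ce³⁺ couple has the more positive E°, so it is the cathode; Zn²⁺/Zn is the anode.
E°cell = +1.62 − (−0.77) = +2.39 V, with n = 2 electrons transferred.
The balanced reaction is 2 Ce⁴⁺(aq) + Zn(s) → 2 Ce³⁺(aq) + Zn²⁺(aq), so Q = ([Ce³⁺(aq)]^2·[Zn²⁺(aq)]) / [Ce⁴⁺(aq)]^2 = 0.0294 and log Q = −1.532.
By the Nernst equation, E = +2.39 − (0.0562/2)·(−1.532) = +2.433 V.

+2.433 V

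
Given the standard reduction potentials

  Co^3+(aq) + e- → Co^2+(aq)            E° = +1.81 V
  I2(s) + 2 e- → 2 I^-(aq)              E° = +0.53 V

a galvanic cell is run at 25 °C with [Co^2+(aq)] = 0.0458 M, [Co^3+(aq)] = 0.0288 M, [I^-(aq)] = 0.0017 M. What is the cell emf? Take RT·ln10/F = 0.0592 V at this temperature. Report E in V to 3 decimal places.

The Co³⁺/Co²⁺ couple has the more positive E°, so it is the cathode; I₂/I⁻ is the anode.
E°cell = E°cat − E°an = +1.81 − (+0.53) = +1.28 V; n = 2.
For the overall reaction 2 Co^3+(aq) + 2 I^-(aq) → 2 Co^2+(aq) + I2(s), Q = [Co^2+(aq)]^2 / ([Co^3+(aq)]^2·[I^-(aq)]^2) = 8.75×10^5, giving log Q = 5.942.
By the Nernst equation, E = +1.28 − (0.0592/2)·(5.942) = +1.104 V.

+1.104 V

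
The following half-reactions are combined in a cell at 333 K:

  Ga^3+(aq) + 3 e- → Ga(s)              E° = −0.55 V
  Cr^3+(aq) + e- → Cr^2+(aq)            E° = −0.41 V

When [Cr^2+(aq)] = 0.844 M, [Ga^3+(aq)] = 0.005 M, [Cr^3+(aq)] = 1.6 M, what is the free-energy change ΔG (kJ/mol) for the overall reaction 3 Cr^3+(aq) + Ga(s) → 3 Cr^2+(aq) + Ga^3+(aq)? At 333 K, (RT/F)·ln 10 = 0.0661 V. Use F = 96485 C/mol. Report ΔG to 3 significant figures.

−60.5 kJ/mol

The standard cell potential is −0.41 − (−0.55) = +0.14 V, with n = 3 electrons in the balanced equation.
The reaction quotient is ([Cr^2+(aq)]^3·[Ga^3+(aq)]) / [Cr^3+(aq)]^3 = 0.000734; by Nernst, E = +0.14 − (0.0661/3)(−3.134) = +0.2091 V.
Then ΔG = −nFE = −3 × 96485 × +0.2091 J/mol = −60.5 kJ/mol.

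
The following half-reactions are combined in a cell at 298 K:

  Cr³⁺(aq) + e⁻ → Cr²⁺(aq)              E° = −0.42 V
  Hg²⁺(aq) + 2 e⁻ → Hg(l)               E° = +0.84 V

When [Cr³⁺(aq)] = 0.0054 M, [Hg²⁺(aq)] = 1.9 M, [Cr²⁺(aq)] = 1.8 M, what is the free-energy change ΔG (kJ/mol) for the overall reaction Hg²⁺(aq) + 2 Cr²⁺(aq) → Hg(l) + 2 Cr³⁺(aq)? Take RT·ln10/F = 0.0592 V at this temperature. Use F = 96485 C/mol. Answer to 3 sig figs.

−274 kJ/mol

E°cell = +0.84 − (−0.42) = +1.26 V; the balanced reaction transfers n = 2 electrons.
The reaction quotient is [Cr³⁺(aq)]^2 / ([Hg²⁺(aq)]·[Cr²⁺(aq)]^2) = 4.74×10^−6; by Nernst, E = +1.26 − (0.0592/2)(−5.325) = +1.4176 V.
ΔG = −nFE = −(2)(96485)(+1.4176) J/mol = −274 kJ/mol.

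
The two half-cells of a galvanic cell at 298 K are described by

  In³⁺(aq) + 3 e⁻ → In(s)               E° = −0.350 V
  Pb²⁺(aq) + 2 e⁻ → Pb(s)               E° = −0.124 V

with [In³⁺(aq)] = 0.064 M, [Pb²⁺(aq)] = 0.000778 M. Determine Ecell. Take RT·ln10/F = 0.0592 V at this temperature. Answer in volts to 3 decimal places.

Since E°(Pb²⁺/Pb) > E°(In³⁺/In), Pb²⁺/Pb serves as the cathode.
E°cell = −0.124 − (−0.350) = +0.226 V, with n = 6 electrons transferred.
The balanced reaction is 3 Pb²⁺(aq) + 2 In(s) → 3 Pb(s) + 2 In³⁺(aq), so Q = [In³⁺(aq)]^2 / [Pb²⁺(aq)]^3 = 8.7×10^6 and log Q = 6.939.
By the Nernst equation, E = +0.226 − (0.0592/6)·(6.939) = +0.158 V.

+0.158 V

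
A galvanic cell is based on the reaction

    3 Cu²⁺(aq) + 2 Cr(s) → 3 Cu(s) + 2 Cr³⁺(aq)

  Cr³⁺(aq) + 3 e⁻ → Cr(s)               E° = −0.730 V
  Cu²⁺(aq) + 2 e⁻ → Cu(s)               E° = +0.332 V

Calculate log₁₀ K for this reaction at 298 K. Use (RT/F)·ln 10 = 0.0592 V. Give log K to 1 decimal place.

log K = 107.6

The Cu²⁺/Cu couple is reduced (cathode); E°cell = +0.332 − (−0.730) = +1.062 V with n = 6.
At equilibrium E = 0, so log K = nE°cell / 0.0592 = (6)(+1.062) / 0.0592 = 107.6.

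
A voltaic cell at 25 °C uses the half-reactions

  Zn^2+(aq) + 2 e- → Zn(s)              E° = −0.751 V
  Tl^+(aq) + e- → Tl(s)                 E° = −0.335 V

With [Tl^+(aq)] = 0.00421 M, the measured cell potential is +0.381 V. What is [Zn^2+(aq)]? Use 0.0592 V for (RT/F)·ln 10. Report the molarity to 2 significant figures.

0.00027 M

With Tl⁺/Tl at the cathode and Zn²⁺/Zn at the anode, E°cell = −0.335 − (−0.751) = +0.416 V (n = 2).
Rearranging E = E° − (0.0592/n)·log Q gives log Q = 2(+0.416 − (+0.381))/0.0592 = 1.182.
Balancing electrons gives 2 Tl^+(aq) + Zn(s) → 2 Tl(s) + Zn^2+(aq); thus Q = [Zn^2+(aq)] / [Tl^+(aq)]^2.
Isolating [Zn^2+(aq)] in Q = 10^{1.182} yields log [Zn^2+(aq)] = −3.569, i.e. 0.00027 M.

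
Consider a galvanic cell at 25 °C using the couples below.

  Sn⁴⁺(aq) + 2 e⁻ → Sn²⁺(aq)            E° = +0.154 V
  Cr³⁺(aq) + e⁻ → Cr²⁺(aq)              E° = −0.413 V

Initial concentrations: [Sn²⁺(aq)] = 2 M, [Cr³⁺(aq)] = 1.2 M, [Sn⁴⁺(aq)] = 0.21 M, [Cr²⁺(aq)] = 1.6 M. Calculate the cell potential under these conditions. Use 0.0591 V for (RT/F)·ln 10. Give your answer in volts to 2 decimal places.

+0.55 V

Since E°(Sn⁴⁺/Sn²⁺) > E°(Cr³⁺/Cr²⁺), Sn⁴⁺/Sn²⁺ serves as the cathode.
E°cell = E°cat − E°an = +0.154 − (−0.413) = +0.567 V; n = 2.
Balancing gives Sn⁴⁺(aq) + 2 Cr²⁺(aq) → Sn²⁺(aq) + 2 Cr³⁺(aq); hence Q = ([Sn²⁺(aq)]·[Cr³⁺(aq)]^2) / ([Sn⁴⁺(aq)]·[Cr²⁺(aq)]^2) = 5.36 (log Q = 0.729).
E = E° − (0.0591/n)·log Q = +0.567 − (0.0591/2)(0.729) = +0.55 V.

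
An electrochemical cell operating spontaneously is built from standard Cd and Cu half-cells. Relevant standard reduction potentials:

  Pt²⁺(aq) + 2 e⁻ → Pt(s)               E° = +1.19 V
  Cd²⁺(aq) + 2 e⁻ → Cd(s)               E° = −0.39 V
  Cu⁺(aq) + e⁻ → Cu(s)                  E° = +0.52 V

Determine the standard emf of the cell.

The Cu⁺/Cu couple has the higher E°, so Cu ion is reduced (cathode) and Cd is oxidized (anode).
E°cell = E°(cathode) − E°(anode) = +0.52 − (−0.39) = +0.91 V.

+0.91 V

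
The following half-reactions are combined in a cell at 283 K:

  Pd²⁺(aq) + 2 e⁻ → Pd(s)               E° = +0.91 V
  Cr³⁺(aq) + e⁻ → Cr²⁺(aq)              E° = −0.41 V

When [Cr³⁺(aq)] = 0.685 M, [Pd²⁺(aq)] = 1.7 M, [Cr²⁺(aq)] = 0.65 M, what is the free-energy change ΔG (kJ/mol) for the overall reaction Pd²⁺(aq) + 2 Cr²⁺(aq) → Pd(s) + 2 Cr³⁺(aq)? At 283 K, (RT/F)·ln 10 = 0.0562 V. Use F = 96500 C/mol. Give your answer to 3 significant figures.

With Pd²⁺/Pd reduced at the cathode, E°cell = +0.91 − (−0.41) = +1.32 V and n = 2.
The reaction quotient is [Cr³⁺(aq)]^2 / ([Pd²⁺(aq)]·[Cr²⁺(aq)]^2) = 0.653; by Nernst, E = +1.32 − (0.0562/2)(−0.185) = +1.3252 V.
ΔG = −nFE = −(2)(96500)(+1.3252) J/mol = −256 kJ/mol.

−256 kJ/mol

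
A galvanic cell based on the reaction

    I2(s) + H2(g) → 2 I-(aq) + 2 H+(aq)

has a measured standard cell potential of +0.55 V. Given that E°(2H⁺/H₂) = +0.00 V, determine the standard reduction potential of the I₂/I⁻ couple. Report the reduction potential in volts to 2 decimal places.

+0.55 V

In the reaction as written the I₂/I⁻ couple is reduced (cathode) and 2H⁺/H₂ is oxidized (anode), so E°cell = E°(I₂/I⁻) − E°(2H⁺/H₂).
E°(I₂/I⁻) = E°cell + E°(anode) = +0.55 + (+0.00) = +0.55 V.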